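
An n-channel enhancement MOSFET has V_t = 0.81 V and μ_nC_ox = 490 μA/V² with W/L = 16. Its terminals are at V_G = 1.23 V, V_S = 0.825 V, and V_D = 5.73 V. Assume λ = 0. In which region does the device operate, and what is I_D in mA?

V_GS = V_G − V_S = 1.23 − 0.825 = 0.405 V; V_DS = V_D − V_S = 5.73 − 0.825 = 4.91 V.
V_GS = 0.405 V < V_t = 0.81 V, so the transistor is in cutoff.

Cutoff; I_D = 0 mA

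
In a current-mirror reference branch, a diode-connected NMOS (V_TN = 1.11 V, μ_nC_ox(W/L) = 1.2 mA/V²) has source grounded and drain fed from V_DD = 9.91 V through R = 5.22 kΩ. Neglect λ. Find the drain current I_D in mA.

I_D = 1.39 mA

With gate tied to drain, V_GS = V_DS ≥ V_GS − V_TN, so the device is in saturation.
KCL at the drain: ½ k_n (V_GS − V_TN)² = (V_DD − V_GS)/R.
Let x = V_GS − 1.11. Then 3.13 x² + x − 8.8 = 0, giving x = 1.52 V (positive root), so V_GS = 2.63 V.
I_D = (V_DD − V_GS)/R = (9.91 − 2.63) / 5.22 = 1.39 mA.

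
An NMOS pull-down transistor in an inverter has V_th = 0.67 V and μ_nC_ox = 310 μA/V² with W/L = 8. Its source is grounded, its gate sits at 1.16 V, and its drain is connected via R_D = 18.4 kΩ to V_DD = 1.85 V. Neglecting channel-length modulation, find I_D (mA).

V_GS = V_G = 1.16 V, so V_ov = 1.16 − 0.67 = 0.49 V.
k_n = μ_nC_ox · (W/L) = 2.48 mA/V².
Assume saturation: I_D = ½ k_n V_ov² = 0.5 × 2.48 × 0.49² = 0.298 mA, giving V_DS = V_DD − I_D R_D = 1.85 − 0.298 × 18.4 = -3.63 V.
But -3.63 V < V_ov = 0.49 V, so the device is actually in triode.
In triode I_D = k_n[V_ov V_DS − ½ V_DS²] and I_D = (V_DD − V_DS)/R_D. Equating: 22.8 V_DS² − 23.36 V_DS + 1.85 = 0, giving V_DS = 0.0865 V (the root below V_ov).
I_D = (1.85 − 0.0865) / 18.4 = 0.0958 mA.

I_D = 0.0958 mA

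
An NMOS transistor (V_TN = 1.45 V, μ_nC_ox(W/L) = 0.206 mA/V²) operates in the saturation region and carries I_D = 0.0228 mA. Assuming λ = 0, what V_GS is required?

In saturation I_D = ½ k_n (V_GS − V_TN)², so V_GS − V_TN = √(2 I_D / k_n) = √(2 × 0.0228 / 0.206) = 0.47 V.
V_GS = 1.45 + 0.47 = 1.92 V.

V_GS = 1.92 V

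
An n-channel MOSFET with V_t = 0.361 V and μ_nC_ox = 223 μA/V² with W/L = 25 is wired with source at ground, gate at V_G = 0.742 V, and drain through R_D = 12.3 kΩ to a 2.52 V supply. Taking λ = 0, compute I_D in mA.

I_D = 0.196 mA

V_GS = V_G = 0.742 V, so V_ov = 0.742 − 0.361 = 0.381 V.
k_n = μ_nC_ox · (W/L) = 5.575 mA/V².
Assume saturation: I_D = ½ k_n V_ov² = 0.5 × 5.575 × 0.381² = 0.405 mA, giving V_DS = V_DD − I_D R_D = 2.52 − 0.405 × 12.3 = -2.46 V.
But -2.46 V < V_ov = 0.381 V, so the device is actually in triode.
In triode I_D = k_n[V_ov V_DS − ½ V_DS²] and I_D = (V_DD − V_DS)/R_D. Equating: 34.3 V_DS² − 27.13 V_DS + 2.52 = 0, giving V_DS = 0.108 V (the root below V_ov).
I_D = (2.52 − 0.108) / 12.3 = 0.196 mA.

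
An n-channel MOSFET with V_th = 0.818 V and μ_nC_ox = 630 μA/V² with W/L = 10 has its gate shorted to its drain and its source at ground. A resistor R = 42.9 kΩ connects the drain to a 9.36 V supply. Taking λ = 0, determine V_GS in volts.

With gate tied to drain, V_GS = V_DS ≥ V_GS − V_th, so the device is in saturation.
k_n = μ_nC_ox · (W/L) = 6.3 mA/V².
KCL at the drain: ½ k_n (V_GS − V_th)² = (V_DD − V_GS)/R.
Let x = V_GS − 0.818. Then 135 x² + x − 8.542 = 0, giving x = 0.248 V (positive root), so V_GS = 1.07 V.
I_D = (V_DD − V_GS)/R = (9.36 − 1.07) / 42.9 = 0.193 mA.

V_GS = 1.07 V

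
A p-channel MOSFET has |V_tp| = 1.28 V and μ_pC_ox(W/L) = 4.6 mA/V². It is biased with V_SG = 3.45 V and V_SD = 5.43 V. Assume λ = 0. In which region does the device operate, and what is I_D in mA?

Saturation; I_D = 10.8 mA

V_ov = V_SG − |V_tp| = 3.45 − 1.28 = 2.17 V.
Since V_SD = 5.43 V ≥ V_ov = 2.17 V, the device is in saturation.
I_D = ½ k_p V_ov² = 0.5 × 4.6 × 2.17² = 10.8 mA.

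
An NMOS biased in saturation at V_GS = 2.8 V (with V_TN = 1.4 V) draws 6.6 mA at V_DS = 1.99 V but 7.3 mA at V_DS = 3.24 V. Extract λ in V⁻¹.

λ = 0.102 V⁻¹

With V_GS fixed, I_D ∝ (1 + λ V_DS) in saturation, so I_D2/I_D1 = (1 + λ V_DS2)/(1 + λ V_DS1).
7.3/6.6 = 1.106 = (1 + 3.24 λ)/(1 + 1.99 λ).
Solving: λ (I_D1 V_DS2 − I_D2 V_DS1) = I_D2 − I_D1, so λ = (7.3 − 6.6) / (6.6 × 3.24 − 7.3 × 1.99) = 0.7 / 6.86 = 0.102 V⁻¹.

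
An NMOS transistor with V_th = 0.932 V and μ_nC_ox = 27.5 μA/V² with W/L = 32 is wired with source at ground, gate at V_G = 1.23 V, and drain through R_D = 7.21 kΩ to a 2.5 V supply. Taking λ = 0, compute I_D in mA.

V_GS = V_G = 1.23 V, so V_ov = 1.23 − 0.932 = 0.298 V.
k_n = μ_nC_ox · (W/L) = 0.88 mA/V².
Assume saturation: I_D = ½ k_n V_ov² = 0.5 × 0.88 × 0.298² = 0.0391 mA, giving V_DS = V_DD − I_D R_D = 2.5 − 0.0391 × 7.21 = 2.22 V.
V_DS = 2.22 V ≥ V_ov = 0.298 V, confirming saturation.

I_D = 0.0391 mA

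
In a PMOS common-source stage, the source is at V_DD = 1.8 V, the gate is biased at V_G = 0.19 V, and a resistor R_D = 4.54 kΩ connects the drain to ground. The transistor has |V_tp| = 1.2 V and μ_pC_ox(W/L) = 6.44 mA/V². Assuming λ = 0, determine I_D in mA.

V_SG = V_DD − V_G = 1.8 − 0.19 = 1.61 V, so V_ov = 1.61 − 1.2 = 0.41 V.
Assume saturation: I_D = ½ k_p V_ov² = 0.5 × 6.44 × 0.41² = 0.541 mA, giving V_SD = V_DD − I_D R_D = 1.8 − 0.541 × 4.54 = -0.657 V.
But -0.657 V < V_ov = 0.41 V, so the device is actually in triode.
In triode I_D = k_p[V_ov V_SD − ½ V_SD²] and I_D = (V_DD − V_SD)/R_D. Equating: 14.6 V_SD² − 12.99 V_SD + 1.8 = 0, giving V_SD = 0.172 V (the root below V_ov).
I_D = (1.8 − 0.172) / 4.54 = 0.359 mA.

I_D = 0.359 mA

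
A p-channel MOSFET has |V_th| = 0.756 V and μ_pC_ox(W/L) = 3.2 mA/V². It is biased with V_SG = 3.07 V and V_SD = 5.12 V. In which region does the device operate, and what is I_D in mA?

V_ov = V_SG − |V_th| = 3.07 − 0.756 = 2.31 V.
Since V_SD = 5.12 V ≥ V_ov = 2.31 V, the device is in saturation.
I_D = ½ k_p V_ov² = 0.5 × 3.2 × 2.31² = 8.57 mA.

Saturation; I_D = 8.57 mA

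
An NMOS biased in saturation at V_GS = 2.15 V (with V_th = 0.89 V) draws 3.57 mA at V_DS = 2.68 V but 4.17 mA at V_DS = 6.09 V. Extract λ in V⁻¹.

With V_GS fixed, I_D ∝ (1 + λ V_DS) in saturation, so I_D2/I_D1 = (1 + λ V_DS2)/(1 + λ V_DS1).
4.17/3.57 = 1.168 = (1 + 6.09 λ)/(1 + 2.68 λ).
Solving: λ (I_D1 V_DS2 − I_D2 V_DS1) = I_D2 − I_D1, so λ = (4.17 − 3.57) / (3.57 × 6.09 − 4.17 × 2.68) = 0.6 / 10.6 = 0.0568 V⁻¹.

λ = 0.0568 V⁻¹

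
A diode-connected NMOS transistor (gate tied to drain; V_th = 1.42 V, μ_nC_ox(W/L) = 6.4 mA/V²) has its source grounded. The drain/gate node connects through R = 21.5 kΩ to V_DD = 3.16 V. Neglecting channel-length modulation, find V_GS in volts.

V_GS = 1.57 V

With gate tied to drain, V_GS = V_DS ≥ V_GS − V_th, so the device is in saturation.
KCL at the drain: ½ k_n (V_GS − V_th)² = (V_DD − V_GS)/R.
Let x = V_GS − 1.42. Then 68.8 x² + x − 1.74 = 0, giving x = 0.152 V (positive root), so V_GS = 1.57 V.
I_D = (V_DD − V_GS)/R = (3.16 − 1.57) / 21.5 = 0.0739 mA.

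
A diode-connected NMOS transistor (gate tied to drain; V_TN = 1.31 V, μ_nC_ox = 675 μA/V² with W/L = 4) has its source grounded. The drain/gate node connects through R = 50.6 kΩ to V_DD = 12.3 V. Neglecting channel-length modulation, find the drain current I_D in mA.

I_D = 0.209 mA

With gate tied to drain, V_GS = V_DS ≥ V_GS − V_TN, so the device is in saturation.
k_n = μ_nC_ox · (W/L) = 2.7 mA/V².
KCL at the drain: ½ k_n (V_GS − V_TN)² = (V_DD − V_GS)/R.
Let x = V_GS − 1.31. Then 68.3 x² + x − 10.99 = 0, giving x = 0.394 V (positive root), so V_GS = 1.7 V.
I_D = (V_DD − V_GS)/R = (12.3 − 1.7) / 50.6 = 0.209 mA.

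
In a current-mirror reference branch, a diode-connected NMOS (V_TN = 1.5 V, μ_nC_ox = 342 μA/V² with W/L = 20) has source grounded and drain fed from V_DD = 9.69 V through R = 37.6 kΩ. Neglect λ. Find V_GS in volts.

With gate tied to drain, V_GS = V_DS ≥ V_GS − V_TN, so the device is in saturation.
k_n = μ_nC_ox · (W/L) = 6.84 mA/V².
KCL at the drain: ½ k_n (V_GS − V_TN)² = (V_DD − V_GS)/R.
Let x = V_GS − 1.5. Then 129 x² + x − 8.19 = 0, giving x = 0.249 V (positive root), so V_GS = 1.75 V.
I_D = (V_DD − V_GS)/R = (9.69 − 1.75) / 37.6 = 0.211 mA.

V_GS = 1.75 V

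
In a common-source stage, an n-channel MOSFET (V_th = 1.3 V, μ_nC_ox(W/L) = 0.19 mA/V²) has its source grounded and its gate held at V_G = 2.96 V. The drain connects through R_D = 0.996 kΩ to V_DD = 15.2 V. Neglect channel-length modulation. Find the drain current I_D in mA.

V_GS = V_G = 2.96 V, so V_ov = 2.96 − 1.3 = 1.66 V.
Assume saturation: I_D = ½ k_n V_ov² = 0.5 × 0.19 × 1.66² = 0.262 mA, giving V_DS = V_DD − I_D R_D = 15.2 − 0.262 × 0.996 = 14.9 V.
V_DS = 14.9 V ≥ V_ov = 1.66 V, confirming saturation.

I_D = 0.262 mA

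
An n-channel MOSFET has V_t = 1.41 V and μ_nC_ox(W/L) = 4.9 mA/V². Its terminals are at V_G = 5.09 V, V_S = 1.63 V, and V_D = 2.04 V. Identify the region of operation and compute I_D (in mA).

V_GS = V_G − V_S = 5.09 − 1.63 = 3.46 V; V_DS = V_D − V_S = 2.04 − 1.63 = 0.41 V.
V_ov = V_GS − V_t = 3.46 − 1.41 = 2.05 V.
Since V_DS = 0.41 V < V_ov = 2.05 V, the device is in the triode region.
I_D = k_n [V_ov · V_DS − ½ V_DS²] = 4.9 × [2.05 × 0.41 − 0.5 × 0.41²] = 3.71 mA.

Triode; I_D = 3.71 mA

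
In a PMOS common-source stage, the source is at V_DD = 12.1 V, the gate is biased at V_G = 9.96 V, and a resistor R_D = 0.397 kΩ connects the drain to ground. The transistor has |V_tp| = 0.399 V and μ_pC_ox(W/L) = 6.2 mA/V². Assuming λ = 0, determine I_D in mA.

V_SG = V_DD − V_G = 12.1 − 9.96 = 2.14 V, so V_ov = 2.14 − 0.399 = 1.74 V.
Assume saturation: I_D = ½ k_p V_ov² = 0.5 × 6.2 × 1.74² = 9.4 mA, giving V_SD = V_DD − I_D R_D = 12.1 − 9.4 × 0.397 = 8.37 V.
V_SD = 8.37 V ≥ V_ov = 1.74 V, confirming saturation.

I_D = 9.40 mA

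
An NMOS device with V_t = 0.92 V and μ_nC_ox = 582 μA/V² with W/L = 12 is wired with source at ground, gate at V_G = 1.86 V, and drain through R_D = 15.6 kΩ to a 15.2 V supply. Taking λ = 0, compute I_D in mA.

V_GS = V_G = 1.86 V, so V_ov = 1.86 − 0.92 = 0.94 V.
k_n = μ_nC_ox · (W/L) = 6.984 mA/V².
Assume saturation: I_D = ½ k_n V_ov² = 0.5 × 6.984 × 0.94² = 3.09 mA, giving V_DS = V_DD − I_D R_D = 15.2 − 3.09 × 15.6 = -32.9 V.
But -32.9 V < V_ov = 0.94 V, so the device is actually in triode.
In triode I_D = k_n[V_ov V_DS − ½ V_DS²] and I_D = (V_DD − V_DS)/R_D. Equating: 54.5 V_DS² − 103.4 V_DS + 15.2 = 0, giving V_DS = 0.161 V (the root below V_ov).
I_D = (15.2 − 0.161) / 15.6 = 0.964 mA.

I_D = 0.964 mA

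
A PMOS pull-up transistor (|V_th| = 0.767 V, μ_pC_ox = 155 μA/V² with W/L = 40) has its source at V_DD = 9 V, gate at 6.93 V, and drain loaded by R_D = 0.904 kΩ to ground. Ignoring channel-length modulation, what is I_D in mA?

I_D = 5.26 mA

V_SG = V_DD − V_G = 9 − 6.93 = 2.07 V, so V_ov = 2.07 − 0.767 = 1.3 V.
k_p = μ_pC_ox · (W/L) = 6.2 mA/V².
Assume saturation: I_D = ½ k_p V_ov² = 0.5 × 6.2 × 1.3² = 5.26 mA, giving V_SD = V_DD − I_D R_D = 9 − 5.26 × 0.904 = 4.24 V.
V_SD = 4.24 V ≥ V_ov = 1.3 V, confirming saturation.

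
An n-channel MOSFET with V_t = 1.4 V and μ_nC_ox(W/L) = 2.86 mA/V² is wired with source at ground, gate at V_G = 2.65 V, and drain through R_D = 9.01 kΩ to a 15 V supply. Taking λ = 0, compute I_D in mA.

V_GS = V_G = 2.65 V, so V_ov = 2.65 − 1.4 = 1.25 V.
Assume saturation: I_D = ½ k_n V_ov² = 0.5 × 2.86 × 1.25² = 2.23 mA, giving V_DS = V_DD − I_D R_D = 15 − 2.23 × 9.01 = -5.13 V.
But -5.13 V < V_ov = 1.25 V, so the device is actually in triode.
In triode I_D = k_n[V_ov V_DS − ½ V_DS²] and I_D = (V_DD − V_DS)/R_D. Equating: 12.9 V_DS² − 33.21 V_DS + 15 = 0, giving V_DS = 0.584 V (the root below V_ov).
I_D = (15 − 0.584) / 9.01 = 1.6 mA.

I_D = 1.60 mA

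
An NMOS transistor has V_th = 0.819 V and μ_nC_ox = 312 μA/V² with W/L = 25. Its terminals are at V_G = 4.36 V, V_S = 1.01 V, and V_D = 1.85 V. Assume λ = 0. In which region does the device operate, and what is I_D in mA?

Triode; I_D = 13.8 mA

V_GS = V_G − V_S = 4.36 − 1.01 = 3.35 V; V_DS = V_D − V_S = 1.85 − 1.01 = 0.84 V.
k_n = μ_nC_ox · (W/L) = 7.8 mA/V².
V_ov = V_GS − V_th = 3.35 − 0.819 = 2.53 V.
Since V_DS = 0.84 V < V_ov = 2.53 V, the device is in the triode region.
I_D = k_n [V_ov · V_DS − ½ V_DS²] = 7.8 × [2.53 × 0.84 − 0.5 × 0.84²] = 13.8 mA.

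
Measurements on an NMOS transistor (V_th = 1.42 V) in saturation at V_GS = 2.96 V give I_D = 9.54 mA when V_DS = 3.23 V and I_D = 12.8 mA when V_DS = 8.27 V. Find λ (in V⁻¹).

λ = 0.0868 V⁻¹

With V_GS fixed, I_D ∝ (1 + λ V_DS) in saturation, so I_D2/I_D1 = (1 + λ V_DS2)/(1 + λ V_DS1).
12.8/9.54 = 1.342 = (1 + 8.27 λ)/(1 + 3.23 λ).
Solving: λ (I_D1 V_DS2 − I_D2 V_DS1) = I_D2 − I_D1, so λ = (12.8 − 9.54) / (9.54 × 8.27 − 12.8 × 3.23) = 3.26 / 37.6 = 0.0868 V⁻¹.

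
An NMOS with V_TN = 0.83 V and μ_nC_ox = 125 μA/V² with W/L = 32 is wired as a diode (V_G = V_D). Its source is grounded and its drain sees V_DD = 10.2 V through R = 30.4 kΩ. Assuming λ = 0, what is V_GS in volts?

With gate tied to drain, V_GS = V_DS ≥ V_GS − V_TN, so the device is in saturation.
k_n = μ_nC_ox · (W/L) = 4 mA/V².
KCL at the drain: ½ k_n (V_GS − V_TN)² = (V_DD − V_GS)/R.
Let x = V_GS − 0.83. Then 60.8 x² + x − 9.37 = 0, giving x = 0.384 V (positive root), so V_GS = 1.21 V.
I_D = (V_DD − V_GS)/R = (10.2 − 1.21) / 30.4 = 0.296 mA.

V_GS = 1.21 V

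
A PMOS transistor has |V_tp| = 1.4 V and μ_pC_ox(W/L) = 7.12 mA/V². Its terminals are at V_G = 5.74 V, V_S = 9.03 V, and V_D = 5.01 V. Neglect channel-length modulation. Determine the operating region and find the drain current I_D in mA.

Saturation; I_D = 12.7 mA

V_SG = V_S − V_G = 9.03 − 5.74 = 3.29 V; V_SD = V_S − V_D = 9.03 − 5.01 = 4.02 V.
V_ov = V_SG − |V_tp| = 3.29 − 1.4 = 1.89 V.
Since V_SD = 4.02 V ≥ V_ov = 1.89 V, the device is in saturation.
I_D = ½ k_p V_ov² = 0.5 × 7.12 × 1.89² = 12.7 mA.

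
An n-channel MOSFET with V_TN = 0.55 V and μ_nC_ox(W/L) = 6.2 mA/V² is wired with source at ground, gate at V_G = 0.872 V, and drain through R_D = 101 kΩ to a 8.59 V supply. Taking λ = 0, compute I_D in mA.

I_D = 0.0846 mA

V_GS = V_G = 0.872 V, so V_ov = 0.872 − 0.55 = 0.322 V.
Assume saturation: I_D = ½ k_n V_ov² = 0.5 × 6.2 × 0.322² = 0.321 mA, giving V_DS = V_DD − I_D R_D = 8.59 − 0.321 × 101 = -23.9 V.
But -23.9 V < V_ov = 0.322 V, so the device is actually in triode.
In triode I_D = k_n[V_ov V_DS − ½ V_DS²] and I_D = (V_DD − V_DS)/R_D. Equating: 313 V_DS² − 202.6 V_DS + 8.59 = 0, giving V_DS = 0.0456 V (the root below V_ov).
I_D = (8.59 − 0.0456) / 101 = 0.0846 mA.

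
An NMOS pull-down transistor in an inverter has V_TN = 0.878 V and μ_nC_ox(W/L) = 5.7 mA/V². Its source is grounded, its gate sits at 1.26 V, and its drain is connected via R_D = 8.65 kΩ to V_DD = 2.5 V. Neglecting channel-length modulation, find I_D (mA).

I_D = 0.271 mA

V_GS = V_G = 1.26 V, so V_ov = 1.26 − 0.878 = 0.382 V.
Assume saturation: I_D = ½ k_n V_ov² = 0.5 × 5.7 × 0.382² = 0.416 mA, giving V_DS = V_DD − I_D R_D = 2.5 − 0.416 × 8.65 = -1.1 V.
But -1.1 V < V_ov = 0.382 V, so the device is actually in triode.
In triode I_D = k_n[V_ov V_DS − ½ V_DS²] and I_D = (V_DD − V_DS)/R_D. Equating: 24.7 V_DS² − 19.83 V_DS + 2.5 = 0, giving V_DS = 0.156 V (the root below V_ov).
I_D = (2.5 − 0.156) / 8.65 = 0.271 mA.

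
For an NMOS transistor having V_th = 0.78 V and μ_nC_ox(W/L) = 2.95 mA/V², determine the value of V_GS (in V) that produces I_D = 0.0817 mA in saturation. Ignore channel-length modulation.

In saturation I_D = ½ k_n (V_GS − V_th)², so V_GS − V_th = √(2 I_D / k_n) = √(2 × 0.0817 / 2.95) = 0.235 V.
V_GS = 0.78 + 0.235 = 1.02 V.

V_GS = 1.02 V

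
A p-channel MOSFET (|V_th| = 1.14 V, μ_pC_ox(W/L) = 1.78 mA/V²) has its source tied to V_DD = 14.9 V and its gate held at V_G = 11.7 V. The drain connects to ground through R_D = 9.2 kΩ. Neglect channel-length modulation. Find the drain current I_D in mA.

V_SG = V_DD − V_G = 14.9 − 11.7 = 3.2 V, so V_ov = 3.2 − 1.14 = 2.06 V.
Assume saturation: I_D = ½ k_p V_ov² = 0.5 × 1.78 × 2.06² = 3.78 mA, giving V_SD = V_DD − I_D R_D = 14.9 − 3.78 × 9.2 = -19.8 V.
But -19.8 V < V_ov = 2.06 V, so the device is actually in triode.
In triode I_D = k_p[V_ov V_SD − ½ V_SD²] and I_D = (V_DD − V_SD)/R_D. Equating: 8.19 V_SD² − 34.73 V_SD + 14.9 = 0, giving V_SD = 0.484 V (the root below V_ov).
I_D = (14.9 − 0.484) / 9.2 = 1.57 mA.

I_D = 1.57 mA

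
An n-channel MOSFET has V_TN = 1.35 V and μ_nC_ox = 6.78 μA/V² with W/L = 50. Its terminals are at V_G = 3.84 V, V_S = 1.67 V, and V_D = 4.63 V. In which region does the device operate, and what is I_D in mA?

V_GS = V_G − V_S = 3.84 − 1.67 = 2.17 V; V_DS = V_D − V_S = 4.63 − 1.67 = 2.96 V.
k_n = μ_nC_ox · (W/L) = 0.339 mA/V².
V_ov = V_GS − V_TN = 2.17 − 1.35 = 0.82 V.
Since V_DS = 2.96 V ≥ V_ov = 0.82 V, the device is in saturation.
I_D = ½ k_n V_ov² = 0.5 × 0.339 × 0.82² = 0.114 mA.

Saturation; I_D = 0.114 mA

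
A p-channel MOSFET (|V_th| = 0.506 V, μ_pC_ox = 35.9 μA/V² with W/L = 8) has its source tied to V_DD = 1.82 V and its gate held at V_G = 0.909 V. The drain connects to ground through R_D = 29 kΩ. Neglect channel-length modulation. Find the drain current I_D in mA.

V_SG = V_DD − V_G = 1.82 − 0.909 = 0.911 V, so V_ov = 0.911 − 0.506 = 0.405 V.
k_p = μ_pC_ox · (W/L) = 0.2872 mA/V².
Assume saturation: I_D = ½ k_p V_ov² = 0.5 × 0.2872 × 0.405² = 0.0236 mA, giving V_SD = V_DD − I_D R_D = 1.82 − 0.0236 × 29 = 1.14 V.
V_SD = 1.14 V ≥ V_ov = 0.405 V, confirming saturation.

I_D = 0.0236 mA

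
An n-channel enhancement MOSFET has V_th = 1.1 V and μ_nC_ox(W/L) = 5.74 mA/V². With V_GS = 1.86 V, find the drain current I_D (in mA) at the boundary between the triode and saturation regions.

I_D = 1.66 mA

At the boundary V_DS = V_ov = V_GS − V_th = 1.86 − 1.1 = 0.76 V.
I_D = ½ k_n V_ov² = 0.5 × 5.74 × 0.76² = 1.66 mA.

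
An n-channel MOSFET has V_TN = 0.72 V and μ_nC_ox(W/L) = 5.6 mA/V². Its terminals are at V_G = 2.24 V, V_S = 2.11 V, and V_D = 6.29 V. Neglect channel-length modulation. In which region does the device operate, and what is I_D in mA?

V_GS = V_G − V_S = 2.24 − 2.11 = 0.13 V; V_DS = V_D − V_S = 6.29 − 2.11 = 4.18 V.
V_GS = 0.13 V < V_TN = 0.72 V, so the transistor is in cutoff.

Cutoff; I_D = 0 mA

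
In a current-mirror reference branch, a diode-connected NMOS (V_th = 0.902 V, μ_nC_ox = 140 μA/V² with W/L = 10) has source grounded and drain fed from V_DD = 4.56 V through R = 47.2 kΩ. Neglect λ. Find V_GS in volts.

With gate tied to drain, V_GS = V_DS ≥ V_GS − V_th, so the device is in saturation.
k_n = μ_nC_ox · (W/L) = 1.4 mA/V².
KCL at the drain: ½ k_n (V_GS − V_th)² = (V_DD − V_GS)/R.
Let x = V_GS − 0.902. Then 33 x² + x − 3.658 = 0, giving x = 0.318 V (positive root), so V_GS = 1.22 V.
I_D = (V_DD − V_GS)/R = (4.56 − 1.22) / 47.2 = 0.0708 mA.

V_GS = 1.22 V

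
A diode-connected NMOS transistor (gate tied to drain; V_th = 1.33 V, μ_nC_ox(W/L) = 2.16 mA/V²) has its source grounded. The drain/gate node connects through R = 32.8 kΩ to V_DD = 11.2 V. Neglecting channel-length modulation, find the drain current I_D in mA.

I_D = 0.285 mA

With gate tied to drain, V_GS = V_DS ≥ V_GS − V_th, so the device is in saturation.
KCL at the drain: ½ k_n (V_GS − V_th)² = (V_DD − V_GS)/R.
Let x = V_GS − 1.33. Then 35.4 x² + x − 9.87 = 0, giving x = 0.514 V (positive root), so V_GS = 1.84 V.
I_D = (V_DD − V_GS)/R = (11.2 − 1.84) / 32.8 = 0.285 mA.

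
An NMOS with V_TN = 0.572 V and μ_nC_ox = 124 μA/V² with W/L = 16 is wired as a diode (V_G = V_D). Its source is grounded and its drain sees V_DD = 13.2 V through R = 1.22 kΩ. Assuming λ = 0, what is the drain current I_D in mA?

I_D = 8.02 mA

With gate tied to drain, V_GS = V_DS ≥ V_GS − V_TN, so the device is in saturation.
k_n = μ_nC_ox · (W/L) = 1.984 mA/V².
KCL at the drain: ½ k_n (V_GS − V_TN)² = (V_DD − V_GS)/R.
Let x = V_GS − 0.572. Then 1.21 x² + x − 12.63 = 0, giving x = 2.84 V (positive root), so V_GS = 3.42 V.
I_D = (V_DD − V_GS)/R = (13.2 − 3.42) / 1.22 = 8.02 mA.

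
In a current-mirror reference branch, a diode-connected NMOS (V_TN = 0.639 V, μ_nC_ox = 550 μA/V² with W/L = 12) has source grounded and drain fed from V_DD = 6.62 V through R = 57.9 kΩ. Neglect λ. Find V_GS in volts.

With gate tied to drain, V_GS = V_DS ≥ V_GS − V_TN, so the device is in saturation.
k_n = μ_nC_ox · (W/L) = 6.6 mA/V².
KCL at the drain: ½ k_n (V_GS − V_TN)² = (V_DD − V_GS)/R.
Let x = V_GS − 0.639. Then 191 x² + x − 5.981 = 0, giving x = 0.174 V (positive root), so V_GS = 0.813 V.
I_D = (V_DD − V_GS)/R = (6.62 − 0.813) / 57.9 = 0.1 mA.

V_GS = 0.813 V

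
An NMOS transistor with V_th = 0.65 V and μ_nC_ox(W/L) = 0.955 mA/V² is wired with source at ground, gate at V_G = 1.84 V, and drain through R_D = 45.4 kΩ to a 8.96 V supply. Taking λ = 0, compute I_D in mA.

I_D = 0.193 mA

V_GS = V_G = 1.84 V, so V_ov = 1.84 − 0.65 = 1.19 V.
Assume saturation: I_D = ½ k_n V_ov² = 0.5 × 0.955 × 1.19² = 0.676 mA, giving V_DS = V_DD − I_D R_D = 8.96 − 0.676 × 45.4 = -21.7 V.
But -21.7 V < V_ov = 1.19 V, so the device is actually in triode.
In triode I_D = k_n[V_ov V_DS − ½ V_DS²] and I_D = (V_DD − V_DS)/R_D. Equating: 21.7 V_DS² − 52.59 V_DS + 8.96 = 0, giving V_DS = 0.184 V (the root below V_ov).
I_D = (8.96 − 0.184) / 45.4 = 0.193 mA.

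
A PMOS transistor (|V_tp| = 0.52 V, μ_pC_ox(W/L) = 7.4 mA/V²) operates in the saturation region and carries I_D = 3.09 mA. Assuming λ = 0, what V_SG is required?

V_SG = 1.43 V

In saturation I_D = ½ k_p (V_SG − |V_tp|)², so V_SG − |V_tp| = √(2 I_D / k_p) = √(2 × 3.09 / 7.4) = 0.914 V.
V_SG = 0.52 + 0.914 = 1.43 V.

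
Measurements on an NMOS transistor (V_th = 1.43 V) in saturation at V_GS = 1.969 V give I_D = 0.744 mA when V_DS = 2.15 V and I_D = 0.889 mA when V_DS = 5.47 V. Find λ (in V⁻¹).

With V_GS fixed, I_D ∝ (1 + λ V_DS) in saturation, so I_D2/I_D1 = (1 + λ V_DS2)/(1 + λ V_DS1).
0.889/0.744 = 1.195 = (1 + 5.47 λ)/(1 + 2.15 λ).
Solving: λ (I_D1 V_DS2 − I_D2 V_DS1) = I_D2 − I_D1, so λ = (0.889 − 0.744) / (0.744 × 5.47 − 0.889 × 2.15) = 0.145 / 2.16 = 0.0672 V⁻¹.

λ = 0.0672 V⁻¹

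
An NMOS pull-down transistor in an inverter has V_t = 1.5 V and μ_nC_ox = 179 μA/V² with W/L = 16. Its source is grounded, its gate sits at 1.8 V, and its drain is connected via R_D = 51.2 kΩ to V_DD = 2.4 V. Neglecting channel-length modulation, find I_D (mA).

V_GS = V_G = 1.8 V, so V_ov = 1.8 − 1.5 = 0.3 V.
k_n = μ_nC_ox · (W/L) = 2.864 mA/V².
Assume saturation: I_D = ½ k_n V_ov² = 0.5 × 2.864 × 0.3² = 0.129 mA, giving V_DS = V_DD − I_D R_D = 2.4 − 0.129 × 51.2 = -4.2 V.
But -4.2 V < V_ov = 0.3 V, so the device is actually in triode.
In triode I_D = k_n[V_ov V_DS − ½ V_DS²] and I_D = (V_DD − V_DS)/R_D. Equating: 73.3 V_DS² − 44.99 V_DS + 2.4 = 0, giving V_DS = 0.059 V (the root below V_ov).
I_D = (2.4 − 0.059) / 51.2 = 0.0457 mA.

I_D = 0.0457 mA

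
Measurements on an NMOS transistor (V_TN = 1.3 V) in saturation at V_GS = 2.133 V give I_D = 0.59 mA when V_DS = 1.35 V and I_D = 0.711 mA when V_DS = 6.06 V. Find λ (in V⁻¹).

With V_GS fixed, I_D ∝ (1 + λ V_DS) in saturation, so I_D2/I_D1 = (1 + λ V_DS2)/(1 + λ V_DS1).
0.711/0.59 = 1.205 = (1 + 6.06 λ)/(1 + 1.35 λ).
Solving: λ (I_D1 V_DS2 − I_D2 V_DS1) = I_D2 − I_D1, so λ = (0.711 − 0.59) / (0.59 × 6.06 − 0.711 × 1.35) = 0.121 / 2.62 = 0.0463 V⁻¹.

λ = 0.0463 V⁻¹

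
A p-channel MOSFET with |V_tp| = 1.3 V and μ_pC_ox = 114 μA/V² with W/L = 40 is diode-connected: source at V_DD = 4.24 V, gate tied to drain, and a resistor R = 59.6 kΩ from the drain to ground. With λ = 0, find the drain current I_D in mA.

I_D = 0.0469 mA

With gate tied to drain, V_SG = V_SD ≥ V_SG − |V_tp|, so the device is in saturation.
k_p = μ_pC_ox · (W/L) = 4.56 mA/V².
KCL at the drain: ½ k_p (V_SG − |V_tp|)² = (V_DD − V_SG)/R.
Let x = V_SG − 1.3. Then 136 x² + x − 2.94 = 0, giving x = 0.143 V (positive root), so V_SG = 1.44 V.
I_D = (V_DD − V_SG)/R = (4.24 − 1.44) / 59.6 = 0.0469 mA.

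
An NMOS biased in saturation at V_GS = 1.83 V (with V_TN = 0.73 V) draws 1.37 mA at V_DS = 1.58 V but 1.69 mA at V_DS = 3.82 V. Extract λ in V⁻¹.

With V_GS fixed, I_D ∝ (1 + λ V_DS) in saturation, so I_D2/I_D1 = (1 + λ V_DS2)/(1 + λ V_DS1).
1.69/1.37 = 1.234 = (1 + 3.82 λ)/(1 + 1.58 λ).
Solving: λ (I_D1 V_DS2 − I_D2 V_DS1) = I_D2 − I_D1, so λ = (1.69 − 1.37) / (1.37 × 3.82 − 1.69 × 1.58) = 0.32 / 2.56 = 0.125 V⁻¹.

λ = 0.125 V⁻¹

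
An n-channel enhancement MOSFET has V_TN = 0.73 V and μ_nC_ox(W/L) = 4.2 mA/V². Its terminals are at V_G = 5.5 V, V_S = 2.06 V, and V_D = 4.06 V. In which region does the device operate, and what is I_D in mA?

V_GS = V_G − V_S = 5.5 − 2.06 = 3.44 V; V_DS = V_D − V_S = 4.06 − 2.06 = 2 V.
V_ov = V_GS − V_TN = 3.44 − 0.73 = 2.71 V.
Since V_DS = 2 V < V_ov = 2.71 V, the device is in the triode region.
I_D = k_n [V_ov · V_DS − ½ V_DS²] = 4.2 × [2.71 × 2 − 0.5 × 2²] = 14.4 mA.

Triode; I_D = 14.4 mA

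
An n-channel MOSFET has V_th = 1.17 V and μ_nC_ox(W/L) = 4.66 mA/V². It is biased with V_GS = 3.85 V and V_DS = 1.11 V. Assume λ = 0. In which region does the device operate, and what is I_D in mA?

Triode; I_D = 11.0 mA

V_ov = V_GS − V_th = 3.85 − 1.17 = 2.68 V.
Since V_DS = 1.11 V < V_ov = 2.68 V, the device is in the triode region.
I_D = k_n [V_ov · V_DS − ½ V_DS²] = 4.66 × [2.68 × 1.11 − 0.5 × 1.11²] = 11 mA.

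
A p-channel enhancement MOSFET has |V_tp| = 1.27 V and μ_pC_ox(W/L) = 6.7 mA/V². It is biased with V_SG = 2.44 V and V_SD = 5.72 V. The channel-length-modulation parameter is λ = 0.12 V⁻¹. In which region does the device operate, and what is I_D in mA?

Saturation; I_D = 7.73 mA

V_ov = V_SG − |V_tp| = 2.44 − 1.27 = 1.17 V.
Since V_SD = 5.72 V ≥ V_ov = 1.17 V, the device is in saturation.
I_D = ½ k_p V_ov² (1 + λ V_SD) = 0.5 × 6.7 × 1.17² × (1 + 0.12 × 5.72) = 7.73 mA.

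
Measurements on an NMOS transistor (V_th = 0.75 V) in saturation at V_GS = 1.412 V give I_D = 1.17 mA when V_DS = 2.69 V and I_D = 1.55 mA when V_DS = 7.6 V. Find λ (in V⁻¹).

With V_GS fixed, I_D ∝ (1 + λ V_DS) in saturation, so I_D2/I_D1 = (1 + λ V_DS2)/(1 + λ V_DS1).
1.55/1.17 = 1.325 = (1 + 7.6 λ)/(1 + 2.69 λ).
Solving: λ (I_D1 V_DS2 − I_D2 V_DS1) = I_D2 − I_D1, so λ = (1.55 − 1.17) / (1.17 × 7.6 − 1.55 × 2.69) = 0.38 / 4.72 = 0.0805 V⁻¹.

λ = 0.0805 V⁻¹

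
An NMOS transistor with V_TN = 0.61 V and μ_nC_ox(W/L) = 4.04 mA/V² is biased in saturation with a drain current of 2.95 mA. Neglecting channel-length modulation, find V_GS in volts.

V_GS = 1.82 V

In saturation I_D = ½ k_n (V_GS − V_TN)², so V_GS − V_TN = √(2 I_D / k_n) = √(2 × 2.95 / 4.04) = 1.21 V.
V_GS = 0.61 + 1.21 = 1.82 V.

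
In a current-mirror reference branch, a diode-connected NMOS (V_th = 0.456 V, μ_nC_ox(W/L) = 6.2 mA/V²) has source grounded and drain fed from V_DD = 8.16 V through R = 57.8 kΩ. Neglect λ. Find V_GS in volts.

With gate tied to drain, V_GS = V_DS ≥ V_GS − V_th, so the device is in saturation.
KCL at the drain: ½ k_n (V_GS − V_th)² = (V_DD − V_GS)/R.
Let x = V_GS − 0.456. Then 179 x² + x − 7.704 = 0, giving x = 0.205 V (positive root), so V_GS = 0.661 V.
I_D = (V_DD − V_GS)/R = (8.16 − 0.661) / 57.8 = 0.13 mA.

V_GS = 0.661 V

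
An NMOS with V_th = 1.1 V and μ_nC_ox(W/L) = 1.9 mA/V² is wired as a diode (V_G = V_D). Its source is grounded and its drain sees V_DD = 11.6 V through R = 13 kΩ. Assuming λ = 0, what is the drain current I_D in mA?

I_D = 0.740 mA

With gate tied to drain, V_GS = V_DS ≥ V_GS − V_th, so the device is in saturation.
KCL at the drain: ½ k_n (V_GS − V_th)² = (V_DD − V_GS)/R.
Let x = V_GS − 1.1. Then 12.3 x² + x − 10.5 = 0, giving x = 0.882 V (positive root), so V_GS = 1.98 V.
I_D = (V_DD − V_GS)/R = (11.6 − 1.98) / 13 = 0.74 mA.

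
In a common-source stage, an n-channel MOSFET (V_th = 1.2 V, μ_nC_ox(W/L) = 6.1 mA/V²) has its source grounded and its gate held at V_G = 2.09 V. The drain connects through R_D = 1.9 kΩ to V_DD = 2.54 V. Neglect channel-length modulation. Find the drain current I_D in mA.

I_D = 1.20 mA

V_GS = V_G = 2.09 V, so V_ov = 2.09 − 1.2 = 0.89 V.
Assume saturation: I_D = ½ k_n V_ov² = 0.5 × 6.1 × 0.89² = 2.42 mA, giving V_DS = V_DD − I_D R_D = 2.54 − 2.42 × 1.9 = -2.05 V.
But -2.05 V < V_ov = 0.89 V, so the device is actually in triode.
In triode I_D = k_n[V_ov V_DS − ½ V_DS²] and I_D = (V_DD − V_DS)/R_D. Equating: 5.79 V_DS² − 11.32 V_DS + 2.54 = 0, giving V_DS = 0.259 V (the root below V_ov).
I_D = (2.54 − 0.259) / 1.9 = 1.2 mA.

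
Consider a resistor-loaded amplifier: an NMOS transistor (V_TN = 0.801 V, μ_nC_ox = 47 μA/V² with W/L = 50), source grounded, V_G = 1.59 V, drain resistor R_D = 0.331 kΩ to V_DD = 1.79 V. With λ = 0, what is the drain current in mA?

I_D = 0.731 mA

V_GS = V_G = 1.59 V, so V_ov = 1.59 − 0.801 = 0.789 V.
k_n = μ_nC_ox · (W/L) = 2.35 mA/V².
Assume saturation: I_D = ½ k_n V_ov² = 0.5 × 2.35 × 0.789² = 0.731 mA, giving V_DS = V_DD − I_D R_D = 1.79 − 0.731 × 0.331 = 1.55 V.
V_DS = 1.55 V ≥ V_ov = 0.789 V, confirming saturation.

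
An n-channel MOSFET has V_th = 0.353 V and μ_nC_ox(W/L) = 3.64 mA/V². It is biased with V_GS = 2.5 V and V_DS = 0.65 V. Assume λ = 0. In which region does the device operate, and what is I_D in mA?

V_ov = V_GS − V_th = 2.5 − 0.353 = 2.15 V.
Since V_DS = 0.65 V < V_ov = 2.15 V, the device is in the triode region.
I_D = k_n [V_ov · V_DS − ½ V_DS²] = 3.64 × [2.15 × 0.65 − 0.5 × 0.65²] = 4.31 mA.

Triode; I_D = 4.31 mA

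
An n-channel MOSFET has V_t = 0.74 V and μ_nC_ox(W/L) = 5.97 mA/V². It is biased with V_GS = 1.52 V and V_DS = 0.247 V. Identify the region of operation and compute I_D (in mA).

V_ov = V_GS − V_t = 1.52 − 0.74 = 0.78 V.
Since V_DS = 0.247 V < V_ov = 0.78 V, the device is in the triode region.
I_D = k_n [V_ov · V_DS − ½ V_DS²] = 5.97 × [0.78 × 0.247 − 0.5 × 0.247²] = 0.968 mA.

Triode; I_D = 0.968 mA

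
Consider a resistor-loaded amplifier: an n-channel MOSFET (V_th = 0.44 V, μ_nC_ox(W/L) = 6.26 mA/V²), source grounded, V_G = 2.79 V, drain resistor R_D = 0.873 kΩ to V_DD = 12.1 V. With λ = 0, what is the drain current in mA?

V_GS = V_G = 2.79 V, so V_ov = 2.79 − 0.44 = 2.35 V.
Assume saturation: I_D = ½ k_n V_ov² = 0.5 × 6.26 × 2.35² = 17.3 mA, giving V_DS = V_DD − I_D R_D = 12.1 − 17.3 × 0.873 = -2.99 V.
But -2.99 V < V_ov = 2.35 V, so the device is actually in triode.
In triode I_D = k_n[V_ov V_DS − ½ V_DS²] and I_D = (V_DD − V_DS)/R_D. Equating: 2.73 V_DS² − 13.84 V_DS + 12.1 = 0, giving V_DS = 1.12 V (the root below V_ov).
I_D = (12.1 − 1.12) / 0.873 = 12.6 mA.

I_D = 12.6 mA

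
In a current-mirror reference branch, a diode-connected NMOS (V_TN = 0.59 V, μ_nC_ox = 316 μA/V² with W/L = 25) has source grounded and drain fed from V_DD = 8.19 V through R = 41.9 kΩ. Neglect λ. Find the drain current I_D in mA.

I_D = 0.176 mA

With gate tied to drain, V_GS = V_DS ≥ V_GS − V_TN, so the device is in saturation.
k_n = μ_nC_ox · (W/L) = 7.9 mA/V².
KCL at the drain: ½ k_n (V_GS − V_TN)² = (V_DD − V_GS)/R.
Let x = V_GS − 0.59. Then 166 x² + x − 7.6 = 0, giving x = 0.211 V (positive root), so V_GS = 0.801 V.
I_D = (V_DD − V_GS)/R = (8.19 − 0.801) / 41.9 = 0.176 mA.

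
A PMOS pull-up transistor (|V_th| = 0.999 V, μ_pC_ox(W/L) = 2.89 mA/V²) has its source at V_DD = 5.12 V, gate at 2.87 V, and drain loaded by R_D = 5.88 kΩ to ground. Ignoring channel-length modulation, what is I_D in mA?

V_SG = V_DD − V_G = 5.12 − 2.87 = 2.25 V, so V_ov = 2.25 − 0.999 = 1.25 V.
Assume saturation: I_D = ½ k_p V_ov² = 0.5 × 2.89 × 1.25² = 2.26 mA, giving V_SD = V_DD − I_D R_D = 5.12 − 2.26 × 5.88 = -8.18 V.
But -8.18 V < V_ov = 1.25 V, so the device is actually in triode.
In triode I_D = k_p[V_ov V_SD − ½ V_SD²] and I_D = (V_DD − V_SD)/R_D. Equating: 8.5 V_SD² − 22.26 V_SD + 5.12 = 0, giving V_SD = 0.255 V (the root below V_ov).
I_D = (5.12 − 0.255) / 5.88 = 0.827 mA.

I_D = 0.827 mA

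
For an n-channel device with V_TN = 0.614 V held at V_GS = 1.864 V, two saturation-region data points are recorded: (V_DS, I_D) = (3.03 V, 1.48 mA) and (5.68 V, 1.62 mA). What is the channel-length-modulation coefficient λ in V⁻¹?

λ = 0.0400 V⁻¹

With V_GS fixed, I_D ∝ (1 + λ V_DS) in saturation, so I_D2/I_D1 = (1 + λ V_DS2)/(1 + λ V_DS1).
1.62/1.48 = 1.095 = (1 + 5.68 λ)/(1 + 3.03 λ).
Solving: λ (I_D1 V_DS2 − I_D2 V_DS1) = I_D2 − I_D1, so λ = (1.62 − 1.48) / (1.48 × 5.68 − 1.62 × 3.03) = 0.14 / 3.5 = 0.04 V⁻¹.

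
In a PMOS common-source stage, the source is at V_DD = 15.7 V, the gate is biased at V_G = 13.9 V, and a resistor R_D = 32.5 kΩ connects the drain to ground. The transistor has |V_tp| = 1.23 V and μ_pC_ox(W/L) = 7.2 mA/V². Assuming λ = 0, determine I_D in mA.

I_D = 0.479 mA

V_SG = V_DD − V_G = 15.7 − 13.9 = 1.8 V, so V_ov = 1.8 − 1.23 = 0.57 V.
Assume saturation: I_D = ½ k_p V_ov² = 0.5 × 7.2 × 0.57² = 1.17 mA, giving V_SD = V_DD − I_D R_D = 15.7 − 1.17 × 32.5 = -22.3 V.
But -22.3 V < V_ov = 0.57 V, so the device is actually in triode.
In triode I_D = k_p[V_ov V_SD − ½ V_SD²] and I_D = (V_DD − V_SD)/R_D. Equating: 117 V_SD² − 134.4 V_SD + 15.7 = 0, giving V_SD = 0.132 V (the root below V_ov).
I_D = (15.7 − 0.132) / 32.5 = 0.479 mA.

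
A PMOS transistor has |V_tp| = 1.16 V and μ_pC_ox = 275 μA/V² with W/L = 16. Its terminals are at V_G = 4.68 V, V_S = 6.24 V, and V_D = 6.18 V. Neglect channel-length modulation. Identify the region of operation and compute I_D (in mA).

Triode; I_D = 0.0977 mA

V_SG = V_S − V_G = 6.24 − 4.68 = 1.56 V; V_SD = V_S − V_D = 6.24 − 6.18 = 0.06 V.
k_p = μ_pC_ox · (W/L) = 4.4 mA/V².
V_ov = V_SG − |V_tp| = 1.56 − 1.16 = 0.4 V.
Since V_SD = 0.06 V < V_ov = 0.4 V, the device is in the triode region.
I_D = k_p [V_ov · V_SD − ½ V_SD²] = 4.4 × [0.4 × 0.06 − 0.5 × 0.06²] = 0.0977 mA.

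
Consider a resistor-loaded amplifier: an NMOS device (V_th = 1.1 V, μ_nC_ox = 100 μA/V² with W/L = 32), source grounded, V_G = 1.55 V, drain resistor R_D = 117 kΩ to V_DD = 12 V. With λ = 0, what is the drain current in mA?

V_GS = V_G = 1.55 V, so V_ov = 1.55 − 1.1 = 0.45 V.
k_n = μ_nC_ox · (W/L) = 3.2 mA/V².
Assume saturation: I_D = ½ k_n V_ov² = 0.5 × 3.2 × 0.45² = 0.324 mA, giving V_DS = V_DD − I_D R_D = 12 − 0.324 × 117 = -25.9 V.
But -25.9 V < V_ov = 0.45 V, so the device is actually in triode.
In triode I_D = k_n[V_ov V_DS − ½ V_DS²] and I_D = (V_DD − V_DS)/R_D. Equating: 187 V_DS² − 169.5 V_DS + 12 = 0, giving V_DS = 0.0774 V (the root below V_ov).
I_D = (12 − 0.0774) / 117 = 0.102 mA.

I_D = 0.102 mA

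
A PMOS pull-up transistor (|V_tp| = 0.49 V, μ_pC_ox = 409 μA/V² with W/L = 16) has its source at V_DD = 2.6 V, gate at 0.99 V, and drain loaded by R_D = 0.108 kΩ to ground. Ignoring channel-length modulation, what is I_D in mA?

V_SG = V_DD − V_G = 2.6 − 0.99 = 1.61 V, so V_ov = 1.61 − 0.49 = 1.12 V.
k_p = μ_pC_ox · (W/L) = 6.544 mA/V².
Assume saturation: I_D = ½ k_p V_ov² = 0.5 × 6.544 × 1.12² = 4.1 mA, giving V_SD = V_DD − I_D R_D = 2.6 − 4.1 × 0.108 = 2.16 V.
V_SD = 2.16 V ≥ V_ov = 1.12 V, confirming saturation.

I_D = 4.10 mA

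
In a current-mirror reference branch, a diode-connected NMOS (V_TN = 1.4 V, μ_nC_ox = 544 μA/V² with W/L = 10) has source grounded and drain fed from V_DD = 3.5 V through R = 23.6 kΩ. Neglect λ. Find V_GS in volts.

With gate tied to drain, V_GS = V_DS ≥ V_GS − V_TN, so the device is in saturation.
k_n = μ_nC_ox · (W/L) = 5.44 mA/V².
KCL at the drain: ½ k_n (V_GS − V_TN)² = (V_DD − V_GS)/R.
Let x = V_GS − 1.4. Then 64.2 x² + x − 2.1 = 0, giving x = 0.173 V (positive root), so V_GS = 1.57 V.
I_D = (V_DD − V_GS)/R = (3.5 − 1.57) / 23.6 = 0.0816 mA.

V_GS = 1.57 V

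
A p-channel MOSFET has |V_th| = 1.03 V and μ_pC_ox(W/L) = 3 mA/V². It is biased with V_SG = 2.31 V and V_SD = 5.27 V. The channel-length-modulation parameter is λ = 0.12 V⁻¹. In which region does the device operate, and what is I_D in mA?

V_ov = V_SG − |V_th| = 2.31 − 1.03 = 1.28 V.
Since V_SD = 5.27 V ≥ V_ov = 1.28 V, the device is in saturation.
I_D = ½ k_p V_ov² (1 + λ V_SD) = 0.5 × 3 × 1.28² × (1 + 0.12 × 5.27) = 4.01 mA.

Saturation; I_D = 4.01 mA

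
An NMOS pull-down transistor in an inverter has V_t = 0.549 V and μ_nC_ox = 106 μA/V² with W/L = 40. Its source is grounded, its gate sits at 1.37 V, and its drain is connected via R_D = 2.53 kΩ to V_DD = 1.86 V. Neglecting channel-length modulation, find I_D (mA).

V_GS = V_G = 1.37 V, so V_ov = 1.37 − 0.549 = 0.821 V.
k_n = μ_nC_ox · (W/L) = 4.24 mA/V².
Assume saturation: I_D = ½ k_n V_ov² = 0.5 × 4.24 × 0.821² = 1.43 mA, giving V_DS = V_DD − I_D R_D = 1.86 − 1.43 × 2.53 = -1.76 V.
But -1.76 V < V_ov = 0.821 V, so the device is actually in triode.
In triode I_D = k_n[V_ov V_DS − ½ V_DS²] and I_D = (V_DD − V_DS)/R_D. Equating: 5.36 V_DS² − 9.807 V_DS + 1.86 = 0, giving V_DS = 0.215 V (the root below V_ov).
I_D = (1.86 − 0.215) / 2.53 = 0.65 mA.

I_D = 0.650 mA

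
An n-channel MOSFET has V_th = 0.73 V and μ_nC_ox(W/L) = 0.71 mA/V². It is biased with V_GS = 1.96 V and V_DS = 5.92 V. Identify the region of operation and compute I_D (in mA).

V_ov = V_GS − V_th = 1.96 − 0.73 = 1.23 V.
Since V_DS = 5.92 V ≥ V_ov = 1.23 V, the device is in saturation.
I_D = ½ k_n V_ov² = 0.5 × 0.71 × 1.23² = 0.537 mA.

Saturation; I_D = 0.537 mA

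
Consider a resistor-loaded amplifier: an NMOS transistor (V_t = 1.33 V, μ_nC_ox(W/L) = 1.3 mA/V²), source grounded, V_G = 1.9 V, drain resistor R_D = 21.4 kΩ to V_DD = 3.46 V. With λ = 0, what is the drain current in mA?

I_D = 0.149 mA

V_GS = V_G = 1.9 V, so V_ov = 1.9 − 1.33 = 0.57 V.
Assume saturation: I_D = ½ k_n V_ov² = 0.5 × 1.3 × 0.57² = 0.211 mA, giving V_DS = V_DD − I_D R_D = 3.46 − 0.211 × 21.4 = -1.06 V.
But -1.06 V < V_ov = 0.57 V, so the device is actually in triode.
In triode I_D = k_n[V_ov V_DS − ½ V_DS²] and I_D = (V_DD − V_DS)/R_D. Equating: 13.9 V_DS² − 16.86 V_DS + 3.46 = 0, giving V_DS = 0.262 V (the root below V_ov).
I_D = (3.46 − 0.262) / 21.4 = 0.149 mA.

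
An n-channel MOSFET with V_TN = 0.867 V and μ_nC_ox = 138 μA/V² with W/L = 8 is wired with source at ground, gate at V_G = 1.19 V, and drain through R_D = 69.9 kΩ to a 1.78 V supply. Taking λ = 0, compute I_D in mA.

V_GS = V_G = 1.19 V, so V_ov = 1.19 − 0.867 = 0.323 V.
k_n = μ_nC_ox · (W/L) = 1.104 mA/V².
Assume saturation: I_D = ½ k_n V_ov² = 0.5 × 1.104 × 0.323² = 0.0576 mA, giving V_DS = V_DD − I_D R_D = 1.78 − 0.0576 × 69.9 = -2.25 V.
But -2.25 V < V_ov = 0.323 V, so the device is actually in triode.
In triode I_D = k_n[V_ov V_DS − ½ V_DS²] and I_D = (V_DD − V_DS)/R_D. Equating: 38.6 V_DS² − 25.93 V_DS + 1.78 = 0, giving V_DS = 0.0776 V (the root below V_ov).
I_D = (1.78 − 0.0776) / 69.9 = 0.0244 mA.

I_D = 0.0244 mA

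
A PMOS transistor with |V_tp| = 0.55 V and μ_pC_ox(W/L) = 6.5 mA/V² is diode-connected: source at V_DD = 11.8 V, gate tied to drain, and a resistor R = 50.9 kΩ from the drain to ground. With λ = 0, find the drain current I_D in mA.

With gate tied to drain, V_SG = V_SD ≥ V_SG − |V_tp|, so the device is in saturation.
KCL at the drain: ½ k_p (V_SG − |V_tp|)² = (V_DD − V_SG)/R.
Let x = V_SG − 0.55. Then 165 x² + x − 11.25 = 0, giving x = 0.258 V (positive root), so V_SG = 0.808 V.
I_D = (V_DD − V_SG)/R = (11.8 − 0.808) / 50.9 = 0.216 mA.

I_D = 0.216 mA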